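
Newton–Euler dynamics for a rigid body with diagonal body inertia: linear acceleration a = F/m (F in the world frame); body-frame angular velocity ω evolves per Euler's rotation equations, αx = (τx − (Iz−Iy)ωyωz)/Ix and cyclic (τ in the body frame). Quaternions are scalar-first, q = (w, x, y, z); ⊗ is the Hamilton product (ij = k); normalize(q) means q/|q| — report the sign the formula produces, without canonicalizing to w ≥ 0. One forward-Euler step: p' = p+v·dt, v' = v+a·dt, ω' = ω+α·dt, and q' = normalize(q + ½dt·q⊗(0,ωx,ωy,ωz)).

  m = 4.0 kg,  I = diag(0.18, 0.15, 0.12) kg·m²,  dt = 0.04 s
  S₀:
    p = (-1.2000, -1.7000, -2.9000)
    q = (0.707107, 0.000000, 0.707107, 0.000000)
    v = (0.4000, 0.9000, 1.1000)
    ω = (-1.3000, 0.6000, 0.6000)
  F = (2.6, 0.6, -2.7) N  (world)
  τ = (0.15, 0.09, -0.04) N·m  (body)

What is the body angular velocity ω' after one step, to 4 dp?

α = I⁻¹(τ − ω×Iω) = (0.8933, 0.9120, -0.5283)
ω' = ω + α·dt = (-1.2643, 0.6365, 0.5789)

ω' = (-1.2643, 0.6365, 0.5789)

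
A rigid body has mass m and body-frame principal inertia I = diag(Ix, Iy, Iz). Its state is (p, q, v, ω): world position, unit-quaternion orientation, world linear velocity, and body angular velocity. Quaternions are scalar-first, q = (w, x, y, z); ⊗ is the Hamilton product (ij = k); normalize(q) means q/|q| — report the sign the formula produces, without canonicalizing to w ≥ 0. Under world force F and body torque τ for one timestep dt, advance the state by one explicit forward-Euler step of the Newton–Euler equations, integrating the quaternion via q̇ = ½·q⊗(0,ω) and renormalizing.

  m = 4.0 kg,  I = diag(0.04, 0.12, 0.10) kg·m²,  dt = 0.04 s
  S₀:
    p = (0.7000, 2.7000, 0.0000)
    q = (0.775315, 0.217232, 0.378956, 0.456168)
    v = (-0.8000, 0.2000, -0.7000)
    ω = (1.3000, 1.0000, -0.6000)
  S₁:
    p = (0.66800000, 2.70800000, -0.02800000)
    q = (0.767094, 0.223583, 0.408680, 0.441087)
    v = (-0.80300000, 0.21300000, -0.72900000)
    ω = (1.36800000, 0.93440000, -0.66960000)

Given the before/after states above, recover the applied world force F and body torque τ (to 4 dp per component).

F = (-0.3000, 1.3000, -2.9000)
τ = (0.0800, -0.1500, -0.0700)

v₁ − v₀ = (-0.00300000, 0.01300000, -0.02900000)
F = m·Δv/dt = (-0.3000, 1.3000, -2.9000)
rate change Δω = (0.06800000, -0.06560000, -0.06960000)
precession coupling = (0.0120, 0.0468, 0.1040)
applied torque τ = (0.0800, -0.1500, -0.0700)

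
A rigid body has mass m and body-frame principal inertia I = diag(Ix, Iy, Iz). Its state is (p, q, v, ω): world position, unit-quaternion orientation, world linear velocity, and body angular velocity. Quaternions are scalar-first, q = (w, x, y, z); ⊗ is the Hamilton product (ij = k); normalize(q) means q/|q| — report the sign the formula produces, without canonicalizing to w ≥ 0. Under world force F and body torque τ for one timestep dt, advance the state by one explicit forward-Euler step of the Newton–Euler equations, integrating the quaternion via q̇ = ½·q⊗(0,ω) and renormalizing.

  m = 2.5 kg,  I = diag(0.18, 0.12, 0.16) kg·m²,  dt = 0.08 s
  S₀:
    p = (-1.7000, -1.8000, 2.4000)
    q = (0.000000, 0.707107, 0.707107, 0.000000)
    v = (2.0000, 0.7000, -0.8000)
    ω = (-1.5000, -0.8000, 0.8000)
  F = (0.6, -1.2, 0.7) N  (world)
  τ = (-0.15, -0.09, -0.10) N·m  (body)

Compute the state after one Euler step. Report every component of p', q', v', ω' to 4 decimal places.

ω×(Iω) gyroscopic = (-0.0256, -0.0240, -0.0720)
angular accel α = (-0.6911, -0.5500, -0.1750)
new body rate ω' = (-1.5553, -0.8440, 0.7860)
2q̇ = q⊗(0,ω) = (1.6263461, 0.5656856, -0.5656856, 0.4949749)
q + ½dt·q⊗(0,ω), renormalized = (0.0649, 0.7277, 0.6826, 0.0197)
linear accel F/m = (0.2400, -0.4800, 0.2800)
new position p' = (-1.5400, -1.7440, 2.3360)
new velocity v' = (2.0192, 0.6616, -0.7776)

p' = (-1.5400, -1.7440, 2.3360)
q' = (0.0649, 0.7277, 0.6826, 0.0197)
v' = (2.0192, 0.6616, -0.7776)
ω' = (-1.5553, -0.8440, 0.7860)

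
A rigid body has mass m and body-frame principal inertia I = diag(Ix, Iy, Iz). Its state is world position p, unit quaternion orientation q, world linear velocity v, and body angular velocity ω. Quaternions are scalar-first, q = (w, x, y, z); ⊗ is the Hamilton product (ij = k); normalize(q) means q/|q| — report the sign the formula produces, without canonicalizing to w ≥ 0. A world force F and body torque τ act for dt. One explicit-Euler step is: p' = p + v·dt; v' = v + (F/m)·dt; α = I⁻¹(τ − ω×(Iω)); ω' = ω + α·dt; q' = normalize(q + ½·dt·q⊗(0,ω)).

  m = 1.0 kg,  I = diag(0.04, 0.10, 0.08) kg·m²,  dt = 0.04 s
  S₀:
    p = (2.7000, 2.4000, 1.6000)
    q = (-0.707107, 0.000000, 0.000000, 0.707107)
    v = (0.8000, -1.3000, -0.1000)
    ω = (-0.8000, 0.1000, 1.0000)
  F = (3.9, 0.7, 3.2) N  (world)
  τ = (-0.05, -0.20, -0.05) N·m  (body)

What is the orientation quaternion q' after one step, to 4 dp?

q⊗(0,ω) = (-0.7071070, 0.4949749, -0.6363963, -0.7071070)
q' = normalize(q + ½dt·q⊗(0,ω)) = (-0.7210, 0.0099, -0.0127, 0.6927)

q' = (-0.7210, 0.0099, -0.0127, 0.6927)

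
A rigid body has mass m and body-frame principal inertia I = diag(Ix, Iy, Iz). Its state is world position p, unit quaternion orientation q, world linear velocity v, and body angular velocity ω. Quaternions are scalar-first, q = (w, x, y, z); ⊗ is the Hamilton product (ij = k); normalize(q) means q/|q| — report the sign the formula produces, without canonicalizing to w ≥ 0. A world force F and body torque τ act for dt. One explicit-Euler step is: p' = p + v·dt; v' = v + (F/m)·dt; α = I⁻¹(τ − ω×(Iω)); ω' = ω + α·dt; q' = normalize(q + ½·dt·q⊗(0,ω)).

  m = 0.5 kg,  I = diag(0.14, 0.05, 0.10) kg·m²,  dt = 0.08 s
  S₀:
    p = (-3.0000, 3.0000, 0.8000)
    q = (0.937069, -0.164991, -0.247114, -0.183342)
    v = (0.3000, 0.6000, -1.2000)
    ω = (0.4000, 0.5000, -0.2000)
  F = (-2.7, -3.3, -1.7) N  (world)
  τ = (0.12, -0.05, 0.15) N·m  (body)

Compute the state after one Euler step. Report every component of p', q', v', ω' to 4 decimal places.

p' = (-2.9760, 3.0480, 0.7040)
q' = (0.9428, -0.1443, -0.2325, -0.1901)
v' = (-0.1320, 0.0720, -1.4720)
ω' = (0.4714, 0.4251, -0.0656)

p' = p + v·dt = (-2.9760, 3.0480, 0.7040)
v + (F/m)dt = (-0.1320, 0.0720, -1.4720)
α = I⁻¹(τ − ω×Iω) = (0.8929, -0.9360, 1.6800)
ω + α·dt = (0.4714, 0.4251, -0.0656)
2q̇ = q⊗(0,ω) = (0.1528850, 0.5159214, 0.3621995, -0.1710637)
q' = normalize(q + ½dt·q⊗(0,ω)) = (0.9428, -0.1443, -0.2325, -0.1901)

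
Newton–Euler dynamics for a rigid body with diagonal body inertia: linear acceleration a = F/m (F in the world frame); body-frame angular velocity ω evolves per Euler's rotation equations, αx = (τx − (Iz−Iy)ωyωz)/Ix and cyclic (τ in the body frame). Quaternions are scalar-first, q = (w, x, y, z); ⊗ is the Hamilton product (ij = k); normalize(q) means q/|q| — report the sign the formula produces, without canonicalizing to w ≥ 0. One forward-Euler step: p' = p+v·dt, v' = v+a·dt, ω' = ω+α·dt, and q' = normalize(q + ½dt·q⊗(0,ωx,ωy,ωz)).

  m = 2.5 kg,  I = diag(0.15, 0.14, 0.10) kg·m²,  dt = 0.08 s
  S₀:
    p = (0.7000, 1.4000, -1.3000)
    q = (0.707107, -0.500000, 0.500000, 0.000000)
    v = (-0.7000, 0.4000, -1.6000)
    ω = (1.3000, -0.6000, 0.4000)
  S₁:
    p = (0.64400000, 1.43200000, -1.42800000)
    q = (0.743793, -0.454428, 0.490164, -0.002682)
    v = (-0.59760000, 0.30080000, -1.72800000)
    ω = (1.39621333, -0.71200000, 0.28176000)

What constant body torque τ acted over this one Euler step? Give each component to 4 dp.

Δω = ω₁−ω₀ = (0.09621333, -0.11200000, -0.11824000)
ω₀×(Iω₀) = (0.0096, 0.0260, 0.0078)
I·α + gyro = (0.1900, -0.1700, -0.1400)

τ = (0.1900, -0.1700, -0.1400)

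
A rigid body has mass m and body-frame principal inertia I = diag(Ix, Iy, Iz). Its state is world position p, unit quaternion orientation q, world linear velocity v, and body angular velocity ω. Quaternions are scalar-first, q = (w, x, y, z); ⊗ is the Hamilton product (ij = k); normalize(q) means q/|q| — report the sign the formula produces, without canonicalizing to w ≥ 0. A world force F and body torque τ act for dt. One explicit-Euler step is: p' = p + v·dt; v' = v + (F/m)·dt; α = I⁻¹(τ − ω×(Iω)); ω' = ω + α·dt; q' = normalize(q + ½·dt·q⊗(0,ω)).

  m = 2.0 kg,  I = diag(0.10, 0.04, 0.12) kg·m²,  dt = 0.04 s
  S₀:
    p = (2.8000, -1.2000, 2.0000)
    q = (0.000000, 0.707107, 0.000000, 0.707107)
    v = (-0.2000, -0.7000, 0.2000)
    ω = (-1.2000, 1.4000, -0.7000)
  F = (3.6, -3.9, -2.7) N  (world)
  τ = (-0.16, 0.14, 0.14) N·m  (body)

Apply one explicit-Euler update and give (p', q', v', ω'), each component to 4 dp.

gyro term ω×Iω = (-0.0784, -0.0168, 0.1008)
(τ − ω×Iω)/I = (-0.8160, 3.9200, 0.3267)
ω' = ω + α·dt = (-1.2326, 1.5568, -0.6869)
2q̇ = q⊗(0,ω) = (1.3435033, -0.9899498, -0.3535535, 0.9899498)
updated quaternion q' = (0.0268, 0.6868, -0.0071, 0.7263)
a = F/m = (1.8000, -1.9500, -1.3500)
p' = p + v·dt = (2.7920, -1.2280, 2.0080)
new velocity v' = (-0.1280, -0.7780, 0.1460)

p' = (2.7920, -1.2280, 2.0080)
q' = (0.0268, 0.6868, -0.0071, 0.7263)
v' = (-0.1280, -0.7780, 0.1460)
ω' = (-1.2326, 1.5568, -0.6869)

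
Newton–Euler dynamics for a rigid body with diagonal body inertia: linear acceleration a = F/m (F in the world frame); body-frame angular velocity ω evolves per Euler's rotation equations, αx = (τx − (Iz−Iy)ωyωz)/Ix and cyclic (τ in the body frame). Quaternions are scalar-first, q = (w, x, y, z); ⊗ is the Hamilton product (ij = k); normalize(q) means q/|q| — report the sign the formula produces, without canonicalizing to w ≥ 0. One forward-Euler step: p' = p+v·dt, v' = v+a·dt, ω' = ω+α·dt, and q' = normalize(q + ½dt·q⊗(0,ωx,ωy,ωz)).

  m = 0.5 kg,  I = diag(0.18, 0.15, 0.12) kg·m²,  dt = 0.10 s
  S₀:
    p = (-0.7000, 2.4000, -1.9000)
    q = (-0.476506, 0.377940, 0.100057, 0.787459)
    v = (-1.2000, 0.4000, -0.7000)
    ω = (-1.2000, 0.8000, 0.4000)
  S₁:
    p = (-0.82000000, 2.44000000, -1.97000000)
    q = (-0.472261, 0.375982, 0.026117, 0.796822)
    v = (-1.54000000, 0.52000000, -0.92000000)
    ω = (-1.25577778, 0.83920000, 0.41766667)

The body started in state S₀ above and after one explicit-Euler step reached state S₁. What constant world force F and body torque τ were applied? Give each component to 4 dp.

rate change Δω = (-0.05577778, 0.03920000, 0.01766667)
precession coupling = (-0.0096, -0.0288, 0.0288)
τ = I·(Δω/dt) + ω₀×(Iω₀) = (-0.1100, 0.0300, 0.0500)
v₁ − v₀ = (-0.34000000, 0.12000000, -0.22000000)
applied force F = (-1.7000, 0.6000, -1.1000)

F = (-1.7000, 0.6000, -1.1000)
τ = (-0.1100, 0.0300, 0.0500)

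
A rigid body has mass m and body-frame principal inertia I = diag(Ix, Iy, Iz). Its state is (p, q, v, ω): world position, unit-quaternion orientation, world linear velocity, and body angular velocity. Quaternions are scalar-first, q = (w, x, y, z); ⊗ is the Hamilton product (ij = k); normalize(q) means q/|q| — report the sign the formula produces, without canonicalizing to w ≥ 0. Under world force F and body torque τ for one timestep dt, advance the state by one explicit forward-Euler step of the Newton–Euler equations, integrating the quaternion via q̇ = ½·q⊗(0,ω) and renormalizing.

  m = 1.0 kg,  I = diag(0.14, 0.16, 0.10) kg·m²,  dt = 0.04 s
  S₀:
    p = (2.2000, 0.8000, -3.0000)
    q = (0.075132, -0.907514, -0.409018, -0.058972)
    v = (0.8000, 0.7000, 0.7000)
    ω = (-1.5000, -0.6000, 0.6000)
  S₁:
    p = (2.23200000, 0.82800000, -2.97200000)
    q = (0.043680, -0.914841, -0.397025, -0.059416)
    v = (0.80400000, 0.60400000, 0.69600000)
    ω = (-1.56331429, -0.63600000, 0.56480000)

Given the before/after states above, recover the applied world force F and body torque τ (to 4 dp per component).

ω₁ − ω₀ = (-0.06331429, -0.03600000, -0.03520000)
gyro term ω₀×Iω₀ = (0.0216, -0.0360, 0.0180)
τ = I·(Δω/dt) + ω₀×(Iω₀) = (-0.2000, -0.1800, -0.0700)
v₁ − v₀ = (0.00400000, -0.09600000, -0.00400000)
m·(v₁−v₀)/dt = (0.1000, -2.4000, -0.1000)

F = (0.1000, -2.4000, -0.1000)
τ = (-0.2000, -0.1800, -0.0700)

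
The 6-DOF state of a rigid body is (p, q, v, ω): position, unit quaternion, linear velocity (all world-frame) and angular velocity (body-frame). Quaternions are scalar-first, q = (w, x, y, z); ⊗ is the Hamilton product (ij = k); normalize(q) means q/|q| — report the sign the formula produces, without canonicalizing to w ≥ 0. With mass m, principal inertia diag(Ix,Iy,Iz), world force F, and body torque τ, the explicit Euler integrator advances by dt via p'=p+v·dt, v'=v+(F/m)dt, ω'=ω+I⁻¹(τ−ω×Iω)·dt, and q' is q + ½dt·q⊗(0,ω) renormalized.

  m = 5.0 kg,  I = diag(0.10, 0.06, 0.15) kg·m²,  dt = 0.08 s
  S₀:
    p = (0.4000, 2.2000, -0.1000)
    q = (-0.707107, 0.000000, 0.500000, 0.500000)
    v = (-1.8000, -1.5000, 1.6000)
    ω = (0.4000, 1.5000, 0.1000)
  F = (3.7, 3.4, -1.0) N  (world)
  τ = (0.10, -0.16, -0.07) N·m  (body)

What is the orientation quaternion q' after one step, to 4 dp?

Hamilton product q⊗(0,ω) = (-0.8000000, -0.9828428, -0.8606605, -0.2707107)
q' = normalize(q + ½dt·q⊗(0,ω)) = (-0.7377, -0.0392, 0.4647, 0.4882)

q' = (-0.7377, -0.0392, 0.4647, 0.4882)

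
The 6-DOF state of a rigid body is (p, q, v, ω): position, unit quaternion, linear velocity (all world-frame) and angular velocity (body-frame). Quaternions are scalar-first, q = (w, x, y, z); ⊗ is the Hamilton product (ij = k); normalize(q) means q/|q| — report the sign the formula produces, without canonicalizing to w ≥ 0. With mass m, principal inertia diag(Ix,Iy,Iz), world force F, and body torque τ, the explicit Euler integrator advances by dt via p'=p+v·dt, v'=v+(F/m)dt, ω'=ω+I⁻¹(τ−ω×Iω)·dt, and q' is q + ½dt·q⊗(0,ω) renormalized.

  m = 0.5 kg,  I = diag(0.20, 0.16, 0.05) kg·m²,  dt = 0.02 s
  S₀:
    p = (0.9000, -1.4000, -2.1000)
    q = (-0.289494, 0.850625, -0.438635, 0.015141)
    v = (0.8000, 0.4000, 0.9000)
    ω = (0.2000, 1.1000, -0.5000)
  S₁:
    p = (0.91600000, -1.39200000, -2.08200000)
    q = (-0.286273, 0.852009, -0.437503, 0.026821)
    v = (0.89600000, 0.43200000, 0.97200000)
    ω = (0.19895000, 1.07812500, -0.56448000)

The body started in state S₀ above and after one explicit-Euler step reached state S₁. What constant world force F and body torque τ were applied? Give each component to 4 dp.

F = (2.4000, 0.8000, 1.8000)
τ = (0.0500, -0.1900, -0.1700)

Δv = v₁−v₀ = (0.09600000, 0.03200000, 0.07200000)
applied force F = (2.4000, 0.8000, 1.8000)
rate change Δω = (-0.00105000, -0.02187500, -0.06448000)
τ = I·(Δω/dt) + ω₀×(Iω₀) = (0.0500, -0.1900, -0.1700)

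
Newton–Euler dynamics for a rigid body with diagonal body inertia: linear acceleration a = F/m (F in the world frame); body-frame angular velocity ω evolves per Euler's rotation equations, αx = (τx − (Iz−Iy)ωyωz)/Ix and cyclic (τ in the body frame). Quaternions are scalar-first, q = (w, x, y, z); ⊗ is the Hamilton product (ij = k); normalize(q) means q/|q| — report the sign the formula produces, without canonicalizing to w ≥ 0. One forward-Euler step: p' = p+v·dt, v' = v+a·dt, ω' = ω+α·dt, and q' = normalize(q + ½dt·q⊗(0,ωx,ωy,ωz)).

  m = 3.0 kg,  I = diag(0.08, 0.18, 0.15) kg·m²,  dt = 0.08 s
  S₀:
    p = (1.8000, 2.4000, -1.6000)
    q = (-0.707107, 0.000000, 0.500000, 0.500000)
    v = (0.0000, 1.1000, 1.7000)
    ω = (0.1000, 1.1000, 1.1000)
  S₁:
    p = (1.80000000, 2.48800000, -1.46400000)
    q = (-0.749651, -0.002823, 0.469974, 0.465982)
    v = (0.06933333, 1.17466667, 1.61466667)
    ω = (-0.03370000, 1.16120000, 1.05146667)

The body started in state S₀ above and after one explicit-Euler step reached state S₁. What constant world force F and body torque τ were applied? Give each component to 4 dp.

F = (2.6000, 2.8000, -3.2000)
τ = (-0.1700, 0.1300, -0.0800)

ω₁ − ω₀ = (-0.13370000, 0.06120000, -0.04853333)
gyro term ω₀×Iω₀ = (-0.0363, -0.0077, 0.0110)
τ = I·(Δω/dt) + ω₀×(Iω₀) = (-0.1700, 0.1300, -0.0800)
Δv = v₁−v₀ = (0.06933333, 0.07466667, -0.08533333)
applied force F = (2.6000, 2.8000, -3.2000)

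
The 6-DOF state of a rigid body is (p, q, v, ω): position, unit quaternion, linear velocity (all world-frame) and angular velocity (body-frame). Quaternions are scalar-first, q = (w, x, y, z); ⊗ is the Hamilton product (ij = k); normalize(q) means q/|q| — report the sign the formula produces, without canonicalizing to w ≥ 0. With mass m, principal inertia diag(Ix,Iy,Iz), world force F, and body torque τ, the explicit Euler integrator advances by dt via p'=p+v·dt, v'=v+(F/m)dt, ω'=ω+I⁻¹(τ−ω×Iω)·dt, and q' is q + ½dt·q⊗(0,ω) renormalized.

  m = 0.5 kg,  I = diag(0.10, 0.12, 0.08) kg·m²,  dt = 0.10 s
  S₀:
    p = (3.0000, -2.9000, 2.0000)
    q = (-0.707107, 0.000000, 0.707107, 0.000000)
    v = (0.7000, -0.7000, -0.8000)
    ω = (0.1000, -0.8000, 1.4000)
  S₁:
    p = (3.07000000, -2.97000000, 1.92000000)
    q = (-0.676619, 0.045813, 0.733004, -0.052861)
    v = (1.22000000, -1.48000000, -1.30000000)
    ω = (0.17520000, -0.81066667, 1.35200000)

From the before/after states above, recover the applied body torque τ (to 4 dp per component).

τ = (0.1200, -0.0100, -0.0400)

Δω = ω₁−ω₀ = (0.07520000, -0.01066667, -0.04800000)
I·α + gyro = (0.1200, -0.0100, -0.0400)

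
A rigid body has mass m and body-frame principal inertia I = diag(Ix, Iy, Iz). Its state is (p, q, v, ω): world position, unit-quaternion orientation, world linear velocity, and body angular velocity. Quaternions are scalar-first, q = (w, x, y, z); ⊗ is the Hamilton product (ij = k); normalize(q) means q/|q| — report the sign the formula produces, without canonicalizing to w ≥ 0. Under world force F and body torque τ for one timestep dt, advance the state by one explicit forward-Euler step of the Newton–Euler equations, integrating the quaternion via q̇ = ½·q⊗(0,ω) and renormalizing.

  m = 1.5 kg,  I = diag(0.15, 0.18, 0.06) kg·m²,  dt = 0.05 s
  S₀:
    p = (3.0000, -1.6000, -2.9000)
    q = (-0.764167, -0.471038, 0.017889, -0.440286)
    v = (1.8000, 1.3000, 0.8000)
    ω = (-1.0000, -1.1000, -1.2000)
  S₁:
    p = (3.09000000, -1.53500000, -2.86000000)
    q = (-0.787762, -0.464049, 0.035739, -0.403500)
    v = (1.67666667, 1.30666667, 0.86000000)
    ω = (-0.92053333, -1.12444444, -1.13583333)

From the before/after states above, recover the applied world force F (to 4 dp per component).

Δv = v₁−v₀ = (-0.12333333, 0.00666667, 0.06000000)
F = m·Δv/dt = (-3.7000, 0.2000, 1.8000)

F = (-3.7000, 0.2000, 1.8000)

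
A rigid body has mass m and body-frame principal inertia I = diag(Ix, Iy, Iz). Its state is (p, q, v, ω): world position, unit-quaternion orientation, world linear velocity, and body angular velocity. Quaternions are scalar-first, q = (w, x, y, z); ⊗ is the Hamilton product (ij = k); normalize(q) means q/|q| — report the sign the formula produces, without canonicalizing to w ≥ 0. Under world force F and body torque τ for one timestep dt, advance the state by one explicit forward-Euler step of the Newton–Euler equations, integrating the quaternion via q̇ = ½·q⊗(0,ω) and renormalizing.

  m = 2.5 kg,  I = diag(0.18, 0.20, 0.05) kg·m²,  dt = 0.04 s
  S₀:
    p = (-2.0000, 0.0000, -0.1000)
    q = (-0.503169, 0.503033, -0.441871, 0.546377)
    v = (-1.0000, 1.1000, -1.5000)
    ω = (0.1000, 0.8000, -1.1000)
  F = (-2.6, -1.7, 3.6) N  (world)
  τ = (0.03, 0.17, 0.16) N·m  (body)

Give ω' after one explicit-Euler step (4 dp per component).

gyro term ω×Iω = (0.1320, -0.0143, 0.0016)
angular accel α = (-0.5667, 0.9215, 3.1680)
ω' = ω + α·dt = (0.0773, 0.8369, -0.9733)

ω' = (0.0773, 0.8369, -0.9733)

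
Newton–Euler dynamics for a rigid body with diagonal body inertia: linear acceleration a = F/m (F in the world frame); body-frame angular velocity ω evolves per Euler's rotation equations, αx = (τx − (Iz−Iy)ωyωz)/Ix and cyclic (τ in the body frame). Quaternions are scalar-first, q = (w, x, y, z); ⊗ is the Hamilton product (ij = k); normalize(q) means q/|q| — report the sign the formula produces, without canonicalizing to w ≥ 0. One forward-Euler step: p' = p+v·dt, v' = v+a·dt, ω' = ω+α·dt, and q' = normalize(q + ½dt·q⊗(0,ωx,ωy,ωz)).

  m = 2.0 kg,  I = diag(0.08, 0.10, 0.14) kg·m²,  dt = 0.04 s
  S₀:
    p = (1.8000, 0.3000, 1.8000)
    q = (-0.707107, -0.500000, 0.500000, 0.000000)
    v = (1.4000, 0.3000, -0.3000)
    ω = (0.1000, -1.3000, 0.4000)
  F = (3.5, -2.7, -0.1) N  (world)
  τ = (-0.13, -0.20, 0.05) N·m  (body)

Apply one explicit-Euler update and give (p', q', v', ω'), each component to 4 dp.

α = I⁻¹(τ − ω×Iω) = (-1.3650, -1.9760, 0.3757)
ω' = ω + α·dt = (0.0454, -1.3790, 0.4150)
2q̇ = q⊗(0,ω) = (0.7000000, 0.1292893, 1.1192391, 0.3171572)
updated quaternion q' = (-0.6928, -0.4972, 0.5222, 0.0063)
a = F/m = (1.7500, -1.3500, -0.0500)
p' = p + v·dt = (1.8560, 0.3120, 1.7880)
v' = v + a·dt = (1.4700, 0.2460, -0.3020)

p' = (1.8560, 0.3120, 1.7880)
q' = (-0.6928, -0.4972, 0.5222, 0.0063)
v' = (1.4700, 0.2460, -0.3020)
ω' = (0.0454, -1.3790, 0.4150)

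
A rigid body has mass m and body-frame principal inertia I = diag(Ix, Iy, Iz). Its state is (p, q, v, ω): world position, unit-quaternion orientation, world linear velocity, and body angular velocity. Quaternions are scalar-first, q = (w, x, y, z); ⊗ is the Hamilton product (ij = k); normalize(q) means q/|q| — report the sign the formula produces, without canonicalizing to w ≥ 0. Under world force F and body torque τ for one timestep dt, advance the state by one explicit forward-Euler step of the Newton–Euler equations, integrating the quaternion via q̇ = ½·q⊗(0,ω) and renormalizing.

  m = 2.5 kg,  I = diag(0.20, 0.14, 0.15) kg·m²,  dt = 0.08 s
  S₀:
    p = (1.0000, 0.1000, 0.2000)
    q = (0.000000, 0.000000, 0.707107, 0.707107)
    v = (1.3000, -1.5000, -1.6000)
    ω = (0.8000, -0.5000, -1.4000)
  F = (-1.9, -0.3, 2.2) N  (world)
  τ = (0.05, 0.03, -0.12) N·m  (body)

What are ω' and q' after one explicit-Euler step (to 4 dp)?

ω' = (0.8172, -0.4509, -1.4768)
q' = (0.0536, -0.0254, 0.7281, 0.6829)

α = I⁻¹(τ − ω×Iω) = (0.2150, 0.6143, -0.9600)
ω' = ω + α·dt = (0.8172, -0.4509, -1.4768)
q⊗(0,ω) = (1.3435033, -0.6363963, 0.5656856, -0.5656856)
q + ½dt·q⊗(0,ω), renormalized = (0.0536, -0.0254, 0.7281, 0.6829)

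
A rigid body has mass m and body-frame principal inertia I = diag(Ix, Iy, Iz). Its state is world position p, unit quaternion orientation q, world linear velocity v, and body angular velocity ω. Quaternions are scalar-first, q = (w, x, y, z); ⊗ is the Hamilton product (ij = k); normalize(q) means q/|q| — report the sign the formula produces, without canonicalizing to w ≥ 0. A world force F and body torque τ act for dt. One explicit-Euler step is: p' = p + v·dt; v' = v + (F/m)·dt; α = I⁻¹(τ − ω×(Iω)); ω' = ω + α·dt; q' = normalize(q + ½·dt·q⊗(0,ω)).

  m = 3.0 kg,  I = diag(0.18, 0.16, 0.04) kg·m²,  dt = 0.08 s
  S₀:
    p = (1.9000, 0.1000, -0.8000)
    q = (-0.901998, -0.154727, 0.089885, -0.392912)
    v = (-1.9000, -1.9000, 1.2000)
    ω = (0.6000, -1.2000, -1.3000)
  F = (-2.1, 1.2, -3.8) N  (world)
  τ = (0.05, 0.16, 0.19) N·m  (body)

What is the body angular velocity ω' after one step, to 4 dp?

ω' = (0.7054, -1.0654, -0.9488)

precession coupling ω×(Iω) = (-0.1872, -0.1092, 0.0144)
angular accel α = (1.3178, 1.6825, 4.3900)
ω + α·dt = (0.7054, -1.0654, -0.9488)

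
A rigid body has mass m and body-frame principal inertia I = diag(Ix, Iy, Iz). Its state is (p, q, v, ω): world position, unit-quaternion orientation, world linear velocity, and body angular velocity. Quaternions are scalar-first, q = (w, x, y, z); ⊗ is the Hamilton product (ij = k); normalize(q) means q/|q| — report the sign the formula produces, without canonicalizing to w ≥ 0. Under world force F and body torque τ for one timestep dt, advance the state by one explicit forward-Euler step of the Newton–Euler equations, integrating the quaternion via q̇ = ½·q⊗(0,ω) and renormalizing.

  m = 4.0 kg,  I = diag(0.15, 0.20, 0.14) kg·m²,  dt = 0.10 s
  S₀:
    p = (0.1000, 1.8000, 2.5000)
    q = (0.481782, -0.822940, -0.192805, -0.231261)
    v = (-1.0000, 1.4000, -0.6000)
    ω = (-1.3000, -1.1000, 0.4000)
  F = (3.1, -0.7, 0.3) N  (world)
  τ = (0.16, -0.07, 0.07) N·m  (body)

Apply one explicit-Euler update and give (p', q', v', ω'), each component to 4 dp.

p' = (0.0000, 1.9400, 2.4400)
q' = (0.4207, -0.8675, -0.1871, -0.1882)
v' = (-0.9225, 1.3825, -0.5925)
ω' = (-1.2109, -1.1324, 0.3989)

(τ − ω×Iω)/I = (0.8907, -0.3240, -0.0107)
ω + α·dt = (-1.2109, -1.1324, 0.3989)
q⊗(0,ω) = (-1.1894031, -0.9578257, 0.0998551, 0.8473003)
updated quaternion q' = (0.4207, -0.8675, -0.1871, -0.1882)
a = F/m = (0.7750, -0.1750, 0.0750)
p + v·dt = (0.0000, 1.9400, 2.4400)
v + (F/m)dt = (-0.9225, 1.3825, -0.5925)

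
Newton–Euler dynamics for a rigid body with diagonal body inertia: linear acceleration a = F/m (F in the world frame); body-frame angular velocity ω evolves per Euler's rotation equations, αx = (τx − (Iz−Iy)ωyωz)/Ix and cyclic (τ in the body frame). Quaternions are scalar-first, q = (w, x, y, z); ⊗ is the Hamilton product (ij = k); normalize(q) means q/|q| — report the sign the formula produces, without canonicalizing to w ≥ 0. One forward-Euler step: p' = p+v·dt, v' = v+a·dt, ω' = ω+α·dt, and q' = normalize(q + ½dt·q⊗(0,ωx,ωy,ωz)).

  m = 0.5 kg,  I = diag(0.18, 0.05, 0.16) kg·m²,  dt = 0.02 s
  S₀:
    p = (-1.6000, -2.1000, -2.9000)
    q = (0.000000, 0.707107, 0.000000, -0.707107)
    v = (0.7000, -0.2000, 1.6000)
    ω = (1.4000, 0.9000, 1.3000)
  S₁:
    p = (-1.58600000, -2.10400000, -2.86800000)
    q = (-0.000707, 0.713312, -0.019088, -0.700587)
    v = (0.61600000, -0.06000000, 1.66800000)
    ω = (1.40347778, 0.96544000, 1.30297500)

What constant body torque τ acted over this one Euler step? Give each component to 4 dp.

ω₁ − ω₀ = (0.00347778, 0.06544000, 0.00297500)
I·α + gyro = (0.1600, 0.2000, -0.1400)

τ = (0.1600, 0.2000, -0.1400)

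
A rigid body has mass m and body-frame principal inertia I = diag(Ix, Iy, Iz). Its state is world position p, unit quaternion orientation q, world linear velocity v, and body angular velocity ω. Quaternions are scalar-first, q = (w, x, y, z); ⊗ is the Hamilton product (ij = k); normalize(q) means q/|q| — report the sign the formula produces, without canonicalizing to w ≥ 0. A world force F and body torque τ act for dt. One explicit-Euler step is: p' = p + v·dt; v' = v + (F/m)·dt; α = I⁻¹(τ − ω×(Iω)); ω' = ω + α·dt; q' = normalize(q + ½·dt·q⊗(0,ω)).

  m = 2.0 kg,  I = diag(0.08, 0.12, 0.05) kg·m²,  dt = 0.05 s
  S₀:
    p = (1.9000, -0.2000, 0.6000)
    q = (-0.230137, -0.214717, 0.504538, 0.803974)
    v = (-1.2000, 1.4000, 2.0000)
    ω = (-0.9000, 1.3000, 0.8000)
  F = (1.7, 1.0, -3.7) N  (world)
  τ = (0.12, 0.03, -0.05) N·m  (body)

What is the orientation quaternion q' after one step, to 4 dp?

q' = (-0.2672, -0.2254, 0.4828, 0.8030)

2q̇ = q⊗(0,ω) = (-1.4923239, -0.4344125, -0.8509811, -0.0091575)
q + ½dt·q⊗(0,ω), renormalized = (-0.2672, -0.2254, 0.4828, 0.8030)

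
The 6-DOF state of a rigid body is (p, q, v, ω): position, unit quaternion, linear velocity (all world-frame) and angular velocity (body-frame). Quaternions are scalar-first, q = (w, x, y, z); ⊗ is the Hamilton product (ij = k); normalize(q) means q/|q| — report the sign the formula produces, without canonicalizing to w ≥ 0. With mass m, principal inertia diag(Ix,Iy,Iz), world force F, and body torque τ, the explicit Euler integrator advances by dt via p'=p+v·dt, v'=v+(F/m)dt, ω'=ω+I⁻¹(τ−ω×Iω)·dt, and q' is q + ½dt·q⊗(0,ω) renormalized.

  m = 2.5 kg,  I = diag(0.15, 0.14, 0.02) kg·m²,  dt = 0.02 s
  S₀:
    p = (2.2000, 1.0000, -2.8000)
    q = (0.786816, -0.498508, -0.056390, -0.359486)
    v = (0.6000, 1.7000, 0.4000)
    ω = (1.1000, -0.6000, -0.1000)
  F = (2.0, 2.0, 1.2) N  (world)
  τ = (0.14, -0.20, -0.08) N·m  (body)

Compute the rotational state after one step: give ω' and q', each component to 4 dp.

gyro term ω×Iω = (-0.0072, -0.0143, 0.0066)
angular accel α = (0.9813, -1.3264, -4.3300)
ω' = ω + α·dt = (1.1196, -0.6265, -0.1866)
Hamilton product q⊗(0,ω) = (0.4785762, 0.6554450, -0.9173750, 0.2824522)
q + ½dt·q⊗(0,ω), renormalized = (0.7915, -0.4919, -0.0656, -0.3566)

ω' = (1.1196, -0.6265, -0.1866)
q' = (0.7915, -0.4919, -0.0656, -0.3566)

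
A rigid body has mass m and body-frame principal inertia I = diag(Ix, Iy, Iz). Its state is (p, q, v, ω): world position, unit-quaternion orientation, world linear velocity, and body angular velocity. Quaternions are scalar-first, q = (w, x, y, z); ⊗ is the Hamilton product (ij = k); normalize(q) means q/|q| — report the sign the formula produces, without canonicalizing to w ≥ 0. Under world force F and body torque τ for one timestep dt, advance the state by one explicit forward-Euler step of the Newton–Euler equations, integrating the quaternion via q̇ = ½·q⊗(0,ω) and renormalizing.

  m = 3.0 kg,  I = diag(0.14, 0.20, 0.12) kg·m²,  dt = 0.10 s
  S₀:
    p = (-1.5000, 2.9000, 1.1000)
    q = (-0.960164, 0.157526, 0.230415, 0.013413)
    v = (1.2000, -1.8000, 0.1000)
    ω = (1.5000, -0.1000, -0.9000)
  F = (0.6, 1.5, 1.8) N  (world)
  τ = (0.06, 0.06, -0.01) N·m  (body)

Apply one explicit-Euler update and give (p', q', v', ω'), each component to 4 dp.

p' = (-1.3800, 2.7200, 1.1100)
q' = (-0.9665, 0.0749, 0.2424, 0.0384)
v' = (1.2200, -1.7500, 0.1600)
ω' = (1.5480, -0.0565, -0.9008)

gyro term ω×Iω = (-0.0072, -0.0270, -0.0090)
angular accel α = (0.4800, 0.4350, -0.0083)
ω + α·dt = (1.5480, -0.0565, -0.9008)
q⊗(0,ω) = (-0.2011758, -1.6462782, 0.2579093, 0.5027725)
updated quaternion q' = (-0.9665, 0.0749, 0.2424, 0.0384)
a = (0.2000, 0.5000, 0.6000)
p + v·dt = (-1.3800, 2.7200, 1.1100)
v' = v + a·dt = (1.2200, -1.7500, 0.1600)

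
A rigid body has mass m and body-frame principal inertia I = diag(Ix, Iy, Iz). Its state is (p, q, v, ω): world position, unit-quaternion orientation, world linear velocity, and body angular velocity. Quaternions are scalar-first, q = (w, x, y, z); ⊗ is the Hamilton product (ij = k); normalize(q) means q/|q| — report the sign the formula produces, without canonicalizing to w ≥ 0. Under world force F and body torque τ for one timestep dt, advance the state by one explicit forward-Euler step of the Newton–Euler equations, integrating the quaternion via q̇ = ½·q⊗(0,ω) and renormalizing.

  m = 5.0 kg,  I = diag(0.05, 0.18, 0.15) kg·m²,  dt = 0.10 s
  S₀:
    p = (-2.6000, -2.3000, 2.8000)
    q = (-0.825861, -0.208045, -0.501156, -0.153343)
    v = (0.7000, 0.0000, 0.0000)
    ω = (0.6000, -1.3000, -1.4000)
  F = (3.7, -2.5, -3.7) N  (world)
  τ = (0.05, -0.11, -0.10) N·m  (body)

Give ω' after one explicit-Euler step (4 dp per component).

ω' = (0.8092, -1.4078, -1.3991)

precession coupling ω×(Iω) = (-0.0546, 0.0840, -0.1014)
(τ − ω×Iω)/I = (2.0920, -1.0778, 0.0093)
ω' = ω + α·dt = (0.8092, -1.4078, -1.3991)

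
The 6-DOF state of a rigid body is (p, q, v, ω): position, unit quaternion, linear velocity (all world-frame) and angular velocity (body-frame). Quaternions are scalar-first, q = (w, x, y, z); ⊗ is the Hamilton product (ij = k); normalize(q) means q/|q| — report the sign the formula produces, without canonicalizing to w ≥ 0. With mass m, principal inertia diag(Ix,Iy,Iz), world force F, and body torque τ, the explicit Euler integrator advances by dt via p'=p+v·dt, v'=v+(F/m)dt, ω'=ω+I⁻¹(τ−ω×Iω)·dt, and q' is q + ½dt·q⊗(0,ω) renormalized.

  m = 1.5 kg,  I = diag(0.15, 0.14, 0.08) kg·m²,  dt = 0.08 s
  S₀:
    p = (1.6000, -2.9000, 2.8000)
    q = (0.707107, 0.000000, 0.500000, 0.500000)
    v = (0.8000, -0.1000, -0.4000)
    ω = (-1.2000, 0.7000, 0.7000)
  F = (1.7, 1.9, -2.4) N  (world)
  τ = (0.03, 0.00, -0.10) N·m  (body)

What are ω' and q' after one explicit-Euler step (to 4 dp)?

ω' = (-1.1683, 0.7336, 0.5916)
q' = (0.6778, -0.0339, 0.4948, 0.5427)

precession coupling ω×(Iω) = (-0.0294, -0.0588, 0.0084)
α = I⁻¹(τ − ω×Iω) = (0.3960, 0.4200, -1.3550)
ω + α·dt = (-1.1683, 0.7336, 0.5916)
2q̇ = q⊗(0,ω) = (-0.7000000, -0.8485284, -0.1050251, 1.0949749)
q' = normalize(q + ½dt·q⊗(0,ω)) = (0.6778, -0.0339, 0.4948, 0.5427)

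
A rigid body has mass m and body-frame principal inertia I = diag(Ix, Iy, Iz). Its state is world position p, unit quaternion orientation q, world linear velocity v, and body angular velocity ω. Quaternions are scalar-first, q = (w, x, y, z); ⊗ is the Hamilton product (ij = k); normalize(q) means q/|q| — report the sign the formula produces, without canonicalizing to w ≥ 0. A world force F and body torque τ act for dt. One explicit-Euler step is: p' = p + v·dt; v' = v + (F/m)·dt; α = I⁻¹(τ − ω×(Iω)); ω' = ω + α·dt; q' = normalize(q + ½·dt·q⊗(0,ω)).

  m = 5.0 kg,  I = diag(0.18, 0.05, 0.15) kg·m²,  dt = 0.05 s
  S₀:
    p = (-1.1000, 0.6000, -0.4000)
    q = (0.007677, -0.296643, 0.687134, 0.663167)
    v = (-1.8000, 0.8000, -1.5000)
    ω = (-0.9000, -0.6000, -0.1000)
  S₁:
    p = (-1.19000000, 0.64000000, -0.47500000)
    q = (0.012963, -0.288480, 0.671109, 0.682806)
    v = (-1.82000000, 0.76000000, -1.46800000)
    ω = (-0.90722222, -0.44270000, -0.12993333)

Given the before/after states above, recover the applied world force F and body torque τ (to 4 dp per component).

F = (-2.0000, -4.0000, 3.2000)
τ = (-0.0200, 0.1600, -0.1600)

Δω = ω₁−ω₀ = (-0.00722222, 0.15730000, -0.02993333)
gyro term ω₀×Iω₀ = (0.0060, 0.0027, -0.0702)
I·α + gyro = (-0.0200, 0.1600, -0.1600)
v₁ − v₀ = (-0.02000000, -0.04000000, 0.03200000)
applied force F = (-2.0000, -4.0000, 3.2000)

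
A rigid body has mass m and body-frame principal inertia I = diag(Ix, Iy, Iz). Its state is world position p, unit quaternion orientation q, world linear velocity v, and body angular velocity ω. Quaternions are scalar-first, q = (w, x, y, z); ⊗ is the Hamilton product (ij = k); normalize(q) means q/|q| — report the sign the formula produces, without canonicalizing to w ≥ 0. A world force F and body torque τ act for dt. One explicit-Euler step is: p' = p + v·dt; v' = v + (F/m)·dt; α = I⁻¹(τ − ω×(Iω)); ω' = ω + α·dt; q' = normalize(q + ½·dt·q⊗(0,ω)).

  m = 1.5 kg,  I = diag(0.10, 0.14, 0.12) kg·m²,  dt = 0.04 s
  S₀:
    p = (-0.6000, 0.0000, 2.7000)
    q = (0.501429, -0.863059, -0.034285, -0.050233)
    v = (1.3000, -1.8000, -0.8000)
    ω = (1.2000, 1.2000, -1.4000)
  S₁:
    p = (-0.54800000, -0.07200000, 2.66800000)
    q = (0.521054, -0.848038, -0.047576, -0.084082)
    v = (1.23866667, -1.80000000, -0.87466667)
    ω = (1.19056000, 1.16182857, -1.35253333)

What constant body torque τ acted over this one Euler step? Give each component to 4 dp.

τ = (0.0100, -0.1000, 0.2000)

rate change Δω = (-0.00944000, -0.03817143, 0.04746667)
τ = I·(Δω/dt) + ω₀×(Iω₀) = (0.0100, -0.1000, 0.2000)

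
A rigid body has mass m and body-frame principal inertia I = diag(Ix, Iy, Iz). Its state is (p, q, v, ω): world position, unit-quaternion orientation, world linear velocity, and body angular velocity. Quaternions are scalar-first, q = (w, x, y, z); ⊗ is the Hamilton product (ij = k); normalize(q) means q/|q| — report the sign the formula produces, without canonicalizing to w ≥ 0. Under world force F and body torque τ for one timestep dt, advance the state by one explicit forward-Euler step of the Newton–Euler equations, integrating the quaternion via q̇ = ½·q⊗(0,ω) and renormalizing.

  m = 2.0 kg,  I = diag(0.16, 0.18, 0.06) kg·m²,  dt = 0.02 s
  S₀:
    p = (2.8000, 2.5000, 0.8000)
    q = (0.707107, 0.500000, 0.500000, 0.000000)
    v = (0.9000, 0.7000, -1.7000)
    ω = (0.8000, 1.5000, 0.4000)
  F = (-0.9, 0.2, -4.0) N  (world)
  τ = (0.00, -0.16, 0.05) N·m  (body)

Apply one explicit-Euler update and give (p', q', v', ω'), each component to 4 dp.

a = (-0.4500, 0.1000, -2.0000)
p + v·dt = (2.8180, 2.5140, 0.7660)
new velocity v' = (0.8910, 0.7020, -1.7400)
precession coupling ω×(Iω) = (-0.0720, 0.0320, 0.0240)
(τ − ω×Iω)/I = (0.4500, -1.0667, 0.4333)
ω' = ω + α·dt = (0.8090, 1.4787, 0.4087)
Hamilton product q⊗(0,ω) = (-1.1500000, 0.7656856, 0.8606605, 0.6328428)
q + ½dt·q⊗(0,ω), renormalized = (0.6955, 0.5076, 0.5085, 0.0063)

p' = (2.8180, 2.5140, 0.7660)
q' = (0.6955, 0.5076, 0.5085, 0.0063)
v' = (0.8910, 0.7020, -1.7400)
ω' = (0.8090, 1.4787, 0.4087)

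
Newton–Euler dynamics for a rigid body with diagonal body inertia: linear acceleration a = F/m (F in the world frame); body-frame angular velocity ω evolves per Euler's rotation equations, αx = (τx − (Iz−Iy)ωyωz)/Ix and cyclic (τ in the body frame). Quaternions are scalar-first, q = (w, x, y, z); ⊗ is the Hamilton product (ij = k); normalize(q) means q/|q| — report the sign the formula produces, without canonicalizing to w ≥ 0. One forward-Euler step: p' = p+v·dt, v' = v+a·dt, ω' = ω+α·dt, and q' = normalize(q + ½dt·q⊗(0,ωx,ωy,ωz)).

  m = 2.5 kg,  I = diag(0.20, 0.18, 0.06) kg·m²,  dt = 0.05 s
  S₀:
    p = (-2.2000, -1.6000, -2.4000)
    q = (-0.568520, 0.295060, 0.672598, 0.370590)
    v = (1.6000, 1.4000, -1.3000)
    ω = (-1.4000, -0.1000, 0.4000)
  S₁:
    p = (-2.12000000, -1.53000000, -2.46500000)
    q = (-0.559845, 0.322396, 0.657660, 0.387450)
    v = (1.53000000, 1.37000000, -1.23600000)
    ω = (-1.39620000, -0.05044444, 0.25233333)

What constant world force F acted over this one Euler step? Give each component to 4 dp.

velocity change Δv = (-0.07000000, -0.03000000, 0.06400000)
m·(v₁−v₀)/dt = (-3.5000, -1.5000, 3.2000)

F = (-3.5000, -1.5000, 3.2000)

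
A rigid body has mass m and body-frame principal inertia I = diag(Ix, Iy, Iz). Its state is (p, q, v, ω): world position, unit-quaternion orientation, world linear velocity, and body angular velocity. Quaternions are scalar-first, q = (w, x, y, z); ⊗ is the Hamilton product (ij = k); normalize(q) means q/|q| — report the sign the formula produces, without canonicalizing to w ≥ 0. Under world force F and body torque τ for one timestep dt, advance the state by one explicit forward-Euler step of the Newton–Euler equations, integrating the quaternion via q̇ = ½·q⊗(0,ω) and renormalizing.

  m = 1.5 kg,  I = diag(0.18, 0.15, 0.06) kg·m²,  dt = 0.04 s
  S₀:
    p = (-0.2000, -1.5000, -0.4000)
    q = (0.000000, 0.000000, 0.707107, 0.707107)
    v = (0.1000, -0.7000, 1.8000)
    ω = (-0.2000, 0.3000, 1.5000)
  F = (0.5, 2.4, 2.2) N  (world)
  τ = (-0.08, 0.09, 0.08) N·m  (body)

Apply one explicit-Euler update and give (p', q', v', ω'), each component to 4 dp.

p' = (-0.1960, -1.5280, -0.3280)
q' = (-0.0254, 0.0170, 0.7039, 0.7096)
v' = (0.1133, -0.6360, 1.8587)
ω' = (-0.2088, 0.3336, 1.5521)

p' = p + v·dt = (-0.1960, -1.5280, -0.3280)
v' = v + a·dt = (0.1133, -0.6360, 1.8587)
angular accel α = (-0.2194, 0.8400, 1.3033)
new body rate ω' = (-0.2088, 0.3336, 1.5521)
Hamilton product q⊗(0,ω) = (-1.2727926, 0.8485284, -0.1414214, 0.1414214)
q + ½dt·q⊗(0,ω), renormalized = (-0.0254, 0.0170, 0.7039, 0.7096)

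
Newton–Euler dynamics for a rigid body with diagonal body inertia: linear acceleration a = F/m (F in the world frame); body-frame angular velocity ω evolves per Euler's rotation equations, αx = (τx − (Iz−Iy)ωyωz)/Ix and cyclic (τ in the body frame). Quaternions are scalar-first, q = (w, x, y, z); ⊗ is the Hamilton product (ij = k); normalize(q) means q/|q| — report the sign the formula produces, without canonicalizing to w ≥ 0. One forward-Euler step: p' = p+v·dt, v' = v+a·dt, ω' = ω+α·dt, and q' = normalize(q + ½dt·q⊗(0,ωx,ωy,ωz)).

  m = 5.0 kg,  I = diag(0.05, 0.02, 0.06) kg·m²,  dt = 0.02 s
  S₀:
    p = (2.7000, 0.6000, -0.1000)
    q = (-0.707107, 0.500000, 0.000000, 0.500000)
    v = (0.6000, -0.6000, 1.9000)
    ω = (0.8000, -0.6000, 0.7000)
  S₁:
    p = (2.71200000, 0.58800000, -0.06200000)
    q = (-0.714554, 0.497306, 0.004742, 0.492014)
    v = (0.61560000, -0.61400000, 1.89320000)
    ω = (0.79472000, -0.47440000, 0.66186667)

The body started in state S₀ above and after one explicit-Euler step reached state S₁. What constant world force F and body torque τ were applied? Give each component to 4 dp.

Δω = ω₁−ω₀ = (-0.00528000, 0.12560000, -0.03813333)
I·α + gyro = (-0.0300, 0.1200, -0.1000)
Δv = v₁−v₀ = (0.01560000, -0.01400000, -0.00680000)
F = m·Δv/dt = (3.9000, -3.5000, -1.7000)

F = (3.9000, -3.5000, -1.7000)
τ = (-0.0300, 0.1200, -0.1000)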